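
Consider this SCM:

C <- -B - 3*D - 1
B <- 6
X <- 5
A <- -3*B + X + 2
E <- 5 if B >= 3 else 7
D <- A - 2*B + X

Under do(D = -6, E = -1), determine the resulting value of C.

The joint intervention fixes D = -6, E = -1, removing each variable's own equation.
C = -B - 3*D - 1  [with B=6, D=-6]  = 11

11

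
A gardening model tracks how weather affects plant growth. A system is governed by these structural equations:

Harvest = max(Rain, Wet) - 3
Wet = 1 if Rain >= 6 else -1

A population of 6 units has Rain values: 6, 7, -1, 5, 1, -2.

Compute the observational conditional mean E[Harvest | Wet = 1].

Observing Wet=1 restricts to units where Wet's equation naturally yields 1: Rain ∈ {6, 7}. In that subpopulation Harvest = 3, 4, mean 3.5.

3.5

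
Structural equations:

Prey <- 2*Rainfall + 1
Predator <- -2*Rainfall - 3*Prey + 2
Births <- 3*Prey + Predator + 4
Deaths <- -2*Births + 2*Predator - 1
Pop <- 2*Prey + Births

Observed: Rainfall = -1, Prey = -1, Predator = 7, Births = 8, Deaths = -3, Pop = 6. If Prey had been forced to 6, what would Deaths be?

do(Prey=6) replaces the equation Prey <- 2*Rainfall + 1 with the constant Prey = 6.
Predator = -2*Rainfall - 3*Prey + 2  [with Rainfall=-1, Prey=6]  = -14
Births = 3*Prey + Predator + 4  [with Prey=6, Predator=-14]  = 8
Deaths = -2*Births + 2*Predator - 1  [with Births=8, Predator=-14]  = -45

-45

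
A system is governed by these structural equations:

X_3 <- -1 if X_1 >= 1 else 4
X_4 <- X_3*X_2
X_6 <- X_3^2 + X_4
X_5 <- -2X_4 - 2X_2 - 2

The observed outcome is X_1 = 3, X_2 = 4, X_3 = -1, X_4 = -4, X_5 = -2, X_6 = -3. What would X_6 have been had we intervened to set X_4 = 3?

4

Under do(X_4=3), the mechanism X_4 <- X_3*X_2 is discarded; X_4 is fixed at 3.
X_3 = -1 if X_1 >= 1 else 4  [with X_1=3]  = -1
X_6 = X_3^2 + X_4  [with X_3=-1, X_4=3]  = 4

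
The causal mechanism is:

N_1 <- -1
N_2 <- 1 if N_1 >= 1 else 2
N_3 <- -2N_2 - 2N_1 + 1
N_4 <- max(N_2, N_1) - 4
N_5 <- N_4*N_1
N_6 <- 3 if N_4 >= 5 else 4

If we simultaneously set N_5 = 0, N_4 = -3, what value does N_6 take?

4

Setting N_5 = 0, N_4 = -3 by intervention discards those variables' equations.
N_6 = 3 if N_4 >= 5 else 4  [with N_4=-3]  = 4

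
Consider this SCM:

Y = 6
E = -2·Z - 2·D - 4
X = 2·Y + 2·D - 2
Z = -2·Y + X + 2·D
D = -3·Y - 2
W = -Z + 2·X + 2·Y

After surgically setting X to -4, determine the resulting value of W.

do(X=-4) replaces the equation X = 2·Y + 2·D - 2 with the constant X = -4.
D = -3·Y - 2  [with Y=6]  = -20
Z = -2·Y + X + 2·D  [with Y=6, X=-4, D=-20]  = -56
W = -Z + 2·X + 2·Y  [with Z=-56, X=-4, Y=6]  = 60

60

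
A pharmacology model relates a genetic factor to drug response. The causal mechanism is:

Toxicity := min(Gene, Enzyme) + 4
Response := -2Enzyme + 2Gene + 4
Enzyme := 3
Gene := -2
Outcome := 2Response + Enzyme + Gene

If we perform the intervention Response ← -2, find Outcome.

do(Response=-2) replaces the equation Response := -2Enzyme + 2Gene + 4 with the constant Response = -2.
Outcome = 2Response + Enzyme + Gene  [with Response=-2, Enzyme=3, Gene=-2]  = -3

-3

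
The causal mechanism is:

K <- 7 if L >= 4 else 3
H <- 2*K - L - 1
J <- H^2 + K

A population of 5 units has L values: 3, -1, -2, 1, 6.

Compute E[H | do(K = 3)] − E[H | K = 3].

-1.15

do(K=3) breaks K's dependence on L. With K=3 fixed, H across the units is 2, 6, 7, 4, -1, mean 3.6.
Conditioning on K=3 selects the 4 unit(s) with L ∈ {3, -1, -2, 1}. Their H values: 2, 6, 7, 4. Mean = 4.75.
Difference = 3.6 − 4.75 = -1.15.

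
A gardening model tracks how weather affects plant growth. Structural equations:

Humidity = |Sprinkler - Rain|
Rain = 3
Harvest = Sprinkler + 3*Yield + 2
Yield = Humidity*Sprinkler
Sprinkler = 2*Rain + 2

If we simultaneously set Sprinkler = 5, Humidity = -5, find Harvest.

Under do(Sprinkler = 5, Humidity = -5), each intervened variable's structural equation is replaced by its fixed value.
Yield = Humidity*Sprinkler  [with Humidity=-5, Sprinkler=5]  = -25
Harvest = Sprinkler + 3*Yield + 2  [with Sprinkler=5, Yield=-25]  = -68

-68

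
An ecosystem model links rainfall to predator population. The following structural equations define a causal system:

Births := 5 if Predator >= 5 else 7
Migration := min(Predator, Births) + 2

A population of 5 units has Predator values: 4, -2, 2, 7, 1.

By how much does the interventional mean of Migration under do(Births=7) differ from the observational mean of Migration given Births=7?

1.15

do(Births=7) breaks Births's dependence on Predator. With Births=7 fixed, Migration across the units is 6, 0, 4, 9, 3, mean 4.4.
Observing Births=7 restricts to units where Births's equation naturally yields 7: Predator ∈ {4, -2, 2, 1}. In that subpopulation Migration = 6, 0, 4, 3, mean 3.25.
Difference = 4.4 − 3.25 = 1.15.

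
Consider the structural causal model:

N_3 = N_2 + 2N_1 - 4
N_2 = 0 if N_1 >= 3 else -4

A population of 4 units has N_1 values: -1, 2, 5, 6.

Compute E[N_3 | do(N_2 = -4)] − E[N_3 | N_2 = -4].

Every unit gets N_2=-4 under the intervention. N_3 values become -10, -4, 2, 4; E[N_3|do(N_2=-4)] = -2.
Observing N_2=-4 restricts to units where N_2's equation naturally yields -4: N_1 ∈ {-1, 2}. In that subpopulation N_3 = -10, -4, mean -7.
Difference = -2 − (-7) = 5.

5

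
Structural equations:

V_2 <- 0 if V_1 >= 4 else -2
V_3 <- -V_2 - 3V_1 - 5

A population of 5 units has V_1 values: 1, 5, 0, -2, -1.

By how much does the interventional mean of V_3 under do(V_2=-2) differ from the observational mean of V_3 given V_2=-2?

Every unit gets V_2=-2 under the intervention. V_3 values become -6, -18, -3, 3, 0; E[V_3|do(V_2=-2)] = -4.8.
E[V_3|V_2=-2] averages over only the 4 units with V_2=-2 (V_1 = 1, 0, -2, -1): V_3 = -6, -3, 3, 0, mean -1.5.
Difference = -4.8 − (-1.5) = -3.3.

-3.3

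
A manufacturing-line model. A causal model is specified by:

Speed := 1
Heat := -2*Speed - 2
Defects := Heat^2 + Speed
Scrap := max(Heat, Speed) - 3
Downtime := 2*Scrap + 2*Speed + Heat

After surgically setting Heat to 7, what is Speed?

Under do(Heat=7), the mechanism Heat := -2*Speed - 2 is discarded; Heat is fixed at 7.
Speed is not downstream of the intervention, so its value is determined by the original equations.

1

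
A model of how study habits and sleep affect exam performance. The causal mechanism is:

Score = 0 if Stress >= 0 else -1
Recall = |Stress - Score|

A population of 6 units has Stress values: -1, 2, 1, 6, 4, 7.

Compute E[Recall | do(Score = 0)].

3.5

The intervention sets Score=0 in all 6 units regardless of Stress. Recomputing Recall per unit gives 1, 2, 1, 6, 4, 7; average 3.5.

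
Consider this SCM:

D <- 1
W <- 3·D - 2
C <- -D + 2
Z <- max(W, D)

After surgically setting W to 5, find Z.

5

Under do(W=5), the mechanism W <- 3·D - 2 is discarded; W is fixed at 5.
Z = max(W, D)  [with W=5, D=1]  = 5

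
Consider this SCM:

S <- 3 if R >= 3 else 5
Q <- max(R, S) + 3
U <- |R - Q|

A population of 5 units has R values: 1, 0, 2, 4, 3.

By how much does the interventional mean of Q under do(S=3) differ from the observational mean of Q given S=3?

do(S=3) breaks S's dependence on R. With S=3 fixed, Q across the units is 6, 6, 6, 7, 6, mean 6.2.
Conditioning on S=3 selects the 2 unit(s) with R ∈ {4, 3}. Their Q values: 7, 6. Mean = 6.5.
Difference = 6.2 − 6.5 = -0.3.

-0.3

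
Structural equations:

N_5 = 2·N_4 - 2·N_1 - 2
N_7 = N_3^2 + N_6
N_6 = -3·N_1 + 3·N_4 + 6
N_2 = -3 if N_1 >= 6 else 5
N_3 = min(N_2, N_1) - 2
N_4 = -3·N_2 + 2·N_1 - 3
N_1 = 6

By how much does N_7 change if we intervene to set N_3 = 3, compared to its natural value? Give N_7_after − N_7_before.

-16

The intervention breaks the incoming arrows to N_3: N_3 = min(N_2, N_1) - 2 no longer applies, and N_3 = 3.
N_2 = -3 if N_1 >= 6 else 5  [with N_1=6]  = -3
N_4 = -3·N_2 + 2·N_1 - 3  [with N_2=-3, N_1=6]  = 18
N_6 = -3·N_1 + 3·N_4 + 6  [with N_1=6, N_4=18]  = 42
N_7 = N_3^2 + N_6  [with N_3=3, N_6=42]  = 51
Without intervention: N_2 = -3 if N_1 >= 6 else 5  [with N_1=6]  = -3; N_3 = min(N_2, N_1) - 2  [with N_2=-3, N_1=6]  = -5; N_4 = -3·N_2 + 2·N_1 - 3  [with N_2=-3, N_1=6]  = 18; N_6 = -3·N_1 + 3·N_4 + 6  [with N_1=6, N_4=18]  = 42; N_7 = N_3^2 + N_6  [with N_3=-5, N_6=42]  = 67.
Change = 51 − 67 = -16.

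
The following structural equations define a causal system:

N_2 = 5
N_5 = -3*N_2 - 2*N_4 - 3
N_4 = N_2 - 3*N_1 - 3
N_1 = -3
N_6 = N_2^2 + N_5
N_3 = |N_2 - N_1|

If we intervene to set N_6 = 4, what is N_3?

8

do(N_6=4) replaces the equation N_6 = N_2^2 + N_5 with the constant N_6 = 4.
N_3 is not downstream of the intervention, so its value is determined by the original equations.
N_3 = |N_2 - N_1|  [with N_2=5, N_1=-3]  = 8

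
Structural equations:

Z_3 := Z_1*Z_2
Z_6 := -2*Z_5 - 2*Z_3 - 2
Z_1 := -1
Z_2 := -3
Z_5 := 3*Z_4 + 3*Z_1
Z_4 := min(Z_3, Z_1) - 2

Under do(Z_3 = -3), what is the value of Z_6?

40

The intervention breaks the incoming arrows to Z_3: Z_3 := Z_1*Z_2 no longer applies, and Z_3 = -3.
Z_4 = min(Z_3, Z_1) - 2  [with Z_3=-3, Z_1=-1]  = -5
Z_5 = 3*Z_4 + 3*Z_1  [with Z_4=-5, Z_1=-1]  = -18
Z_6 = -2*Z_5 - 2*Z_3 - 2  [with Z_5=-18, Z_3=-3]  = 40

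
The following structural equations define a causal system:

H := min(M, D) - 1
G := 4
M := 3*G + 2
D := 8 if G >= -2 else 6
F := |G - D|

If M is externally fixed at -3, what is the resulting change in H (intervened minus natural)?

Intervening sets M = -3 and removes its equation (M := 3*G + 2).
D = 8 if G >= -2 else 6  [with G=4]  = 8
H = min(M, D) - 1  [with M=-3, D=8]  = -4
Without intervention: D = 8 if G >= -2 else 6  [with G=4]  = 8; M = 3*G + 2  [with G=4]  = 14; H = min(M, D) - 1  [with M=14, D=8]  = 7.
Change = -4 − 7 = -11.

-11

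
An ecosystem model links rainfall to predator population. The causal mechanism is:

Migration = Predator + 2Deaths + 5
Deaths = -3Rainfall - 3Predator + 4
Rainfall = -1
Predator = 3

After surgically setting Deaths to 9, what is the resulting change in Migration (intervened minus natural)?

The intervention breaks the incoming arrows to Deaths: Deaths = -3Rainfall - 3Predator + 4 no longer applies, and Deaths = 9.
Migration = Predator + 2Deaths + 5  [with Predator=3, Deaths=9]  = 26
Without intervention: Deaths = -3Rainfall - 3Predator + 4  [with Rainfall=-1, Predator=3]  = -2; Migration = Predator + 2Deaths + 5  [with Predator=3, Deaths=-2]  = 4.
Change = 26 − 4 = 22.

22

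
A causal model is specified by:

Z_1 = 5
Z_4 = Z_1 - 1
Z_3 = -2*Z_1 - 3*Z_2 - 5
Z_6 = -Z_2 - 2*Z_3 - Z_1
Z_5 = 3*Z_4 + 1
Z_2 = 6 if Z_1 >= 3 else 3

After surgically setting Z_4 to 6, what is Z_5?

Intervening sets Z_4 = 6 and removes its equation (Z_4 = Z_1 - 1).
Z_5 = 3*Z_4 + 1  [with Z_4=6]  = 19

19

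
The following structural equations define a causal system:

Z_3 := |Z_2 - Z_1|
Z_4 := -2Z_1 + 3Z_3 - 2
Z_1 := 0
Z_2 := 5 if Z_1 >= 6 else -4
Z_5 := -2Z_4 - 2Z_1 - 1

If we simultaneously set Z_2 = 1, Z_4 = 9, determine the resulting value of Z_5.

Setting Z_2 = 1, Z_4 = 9 by intervention discards those variables' equations.
Z_5 = -2Z_4 - 2Z_1 - 1  [with Z_4=9, Z_1=0]  = -19

-19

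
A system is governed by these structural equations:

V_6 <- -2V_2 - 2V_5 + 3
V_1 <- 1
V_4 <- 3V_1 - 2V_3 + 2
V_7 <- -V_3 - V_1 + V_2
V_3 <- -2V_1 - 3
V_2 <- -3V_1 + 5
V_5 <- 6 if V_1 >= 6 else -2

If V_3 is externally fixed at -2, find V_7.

3

The intervention breaks the incoming arrows to V_3: V_3 <- -2V_1 - 3 no longer applies, and V_3 = -2.
V_2 = -3V_1 + 5  [with V_1=1]  = 2
V_7 = -V_3 - V_1 + V_2  [with V_3=-2, V_1=1, V_2=2]  = 3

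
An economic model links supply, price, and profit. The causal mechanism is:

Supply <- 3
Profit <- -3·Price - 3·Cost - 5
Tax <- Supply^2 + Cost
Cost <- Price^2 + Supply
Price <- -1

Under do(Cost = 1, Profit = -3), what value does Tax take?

The joint intervention fixes Cost = 1, Profit = -3, removing each variable's own equation.
Tax = Supply^2 + Cost  [with Supply=3, Cost=1]  = 10

10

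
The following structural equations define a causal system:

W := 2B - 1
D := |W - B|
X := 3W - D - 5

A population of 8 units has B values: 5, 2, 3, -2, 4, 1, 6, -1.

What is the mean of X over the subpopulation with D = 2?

E[X|D=2] averages over only the 2 units with D=2 (B = 3, -1): X = 8, -16, mean -4.

-4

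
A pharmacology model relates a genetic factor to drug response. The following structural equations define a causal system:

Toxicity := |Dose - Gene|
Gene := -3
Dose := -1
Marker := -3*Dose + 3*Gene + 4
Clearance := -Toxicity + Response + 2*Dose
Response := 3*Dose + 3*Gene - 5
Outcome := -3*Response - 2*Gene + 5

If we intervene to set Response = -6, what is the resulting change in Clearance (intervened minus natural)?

Under do(Response=-6), the mechanism Response := 3*Dose + 3*Gene - 5 is discarded; Response is fixed at -6.
Toxicity = |Dose - Gene|  [with Dose=-1, Gene=-3]  = 2
Clearance = -Toxicity + Response + 2*Dose  [with Toxicity=2, Response=-6, Dose=-1]  = -10
Without intervention: Response = 3*Dose + 3*Gene - 5  [with Dose=-1, Gene=-3]  = -17; Toxicity = |Dose - Gene|  [with Dose=-1, Gene=-3]  = 2; Clearance = -Toxicity + Response + 2*Dose  [with Toxicity=2, Response=-17, Dose=-1]  = -21.
Change = -10 − (-21) = 11.

11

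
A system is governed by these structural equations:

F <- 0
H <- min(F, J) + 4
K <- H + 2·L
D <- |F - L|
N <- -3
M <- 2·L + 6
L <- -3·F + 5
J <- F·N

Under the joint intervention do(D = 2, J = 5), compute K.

Under do(D = 2, J = 5), each intervened variable's structural equation is replaced by its fixed value.
L = -3·F + 5  [with F=0]  = 5
H = min(F, J) + 4  [with F=0, J=5]  = 4
K = H + 2·L  [with H=4, L=5]  = 14

14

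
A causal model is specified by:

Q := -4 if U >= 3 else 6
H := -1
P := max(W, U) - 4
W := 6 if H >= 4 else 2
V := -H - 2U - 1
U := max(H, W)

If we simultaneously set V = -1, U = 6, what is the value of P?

2

The joint intervention fixes V = -1, U = 6, removing each variable's own equation.
W = 6 if H >= 4 else 2  [with H=-1]  = 2
P = max(W, U) - 4  [with W=2, U=6]  = 2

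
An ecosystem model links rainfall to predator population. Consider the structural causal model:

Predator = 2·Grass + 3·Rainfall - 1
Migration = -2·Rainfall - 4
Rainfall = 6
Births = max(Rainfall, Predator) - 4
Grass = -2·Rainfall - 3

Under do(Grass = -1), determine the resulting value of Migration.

-16

do(Grass=-1) replaces the equation Grass = -2·Rainfall - 3 with the constant Grass = -1.
Since Migration is not a descendant of the intervened variable, it is unaffected.
Migration = -2·Rainfall - 4  [with Rainfall=6]  = -16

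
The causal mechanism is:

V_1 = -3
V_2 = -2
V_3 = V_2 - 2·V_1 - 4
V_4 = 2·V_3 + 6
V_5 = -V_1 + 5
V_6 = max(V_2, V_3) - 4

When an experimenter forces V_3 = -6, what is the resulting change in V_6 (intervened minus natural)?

-2

The intervention breaks the incoming arrows to V_3: V_3 = V_2 - 2·V_1 - 4 no longer applies, and V_3 = -6.
V_6 = max(V_2, V_3) - 4  [with V_2=-2, V_3=-6]  = -6
Without intervention: V_3 = V_2 - 2·V_1 - 4  [with V_2=-2, V_1=-3]  = 0; V_6 = max(V_2, V_3) - 4  [with V_2=-2, V_3=0]  = -4.
Change = -6 − (-4) = -2.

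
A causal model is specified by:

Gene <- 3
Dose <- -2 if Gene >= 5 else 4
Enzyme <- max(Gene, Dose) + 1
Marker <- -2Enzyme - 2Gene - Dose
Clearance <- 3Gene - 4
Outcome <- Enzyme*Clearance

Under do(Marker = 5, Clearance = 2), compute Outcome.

10

The joint intervention fixes Marker = 5, Clearance = 2, removing each variable's own equation.
Dose = -2 if Gene >= 5 else 4  [with Gene=3]  = 4
Enzyme = max(Gene, Dose) + 1  [with Gene=3, Dose=4]  = 5
Outcome = Enzyme*Clearance  [with Enzyme=5, Clearance=2]  = 10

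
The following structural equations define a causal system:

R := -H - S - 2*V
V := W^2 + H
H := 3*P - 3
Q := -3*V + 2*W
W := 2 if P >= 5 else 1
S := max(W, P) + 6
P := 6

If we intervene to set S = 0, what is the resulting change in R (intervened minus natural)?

The intervention breaks the incoming arrows to S: S := max(W, P) + 6 no longer applies, and S = 0.
W = 2 if P >= 5 else 1  [with P=6]  = 2
H = 3*P - 3  [with P=6]  = 15
V = W^2 + H  [with W=2, H=15]  = 19
R = -H - S - 2*V  [with H=15, S=0, V=19]  = -53
Without intervention: W = 2 if P >= 5 else 1  [with P=6]  = 2; H = 3*P - 3  [with P=6]  = 15; S = max(W, P) + 6  [with W=2, P=6]  = 12; V = W^2 + H  [with W=2, H=15]  = 19; R = -H - S - 2*V  [with H=15, S=12, V=19]  = -65.
Change = -53 − (-65) = 12.

12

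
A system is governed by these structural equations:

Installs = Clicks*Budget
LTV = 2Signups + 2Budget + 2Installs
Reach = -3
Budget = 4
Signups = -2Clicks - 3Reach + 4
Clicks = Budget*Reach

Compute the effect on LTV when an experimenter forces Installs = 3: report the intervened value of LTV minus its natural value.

Under do(Installs=3), the mechanism Installs = Clicks*Budget is discarded; Installs is fixed at 3.
Clicks = Budget*Reach  [with Budget=4, Reach=-3]  = -12
Signups = -2Clicks - 3Reach + 4  [with Clicks=-12, Reach=-3]  = 37
LTV = 2Signups + 2Budget + 2Installs  [with Signups=37, Budget=4, Installs=3]  = 88
Without intervention: Clicks = Budget*Reach  [with Budget=4, Reach=-3]  = -12; Installs = Clicks*Budget  [with Clicks=-12, Budget=4]  = -48; Signups = -2Clicks - 3Reach + 4  [with Clicks=-12, Reach=-3]  = 37; LTV = 2Signups + 2Budget + 2Installs  [with Signups=37, Budget=4, Installs=-48]  = -14.
Change = 88 − (-14) = 102.

102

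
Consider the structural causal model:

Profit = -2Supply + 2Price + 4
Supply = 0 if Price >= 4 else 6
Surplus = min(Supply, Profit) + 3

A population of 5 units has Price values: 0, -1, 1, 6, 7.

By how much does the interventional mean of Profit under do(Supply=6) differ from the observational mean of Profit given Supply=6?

5.2

The intervention sets Supply=6 in all 5 units regardless of Price. Recomputing Profit per unit gives -8, -10, -6, 4, 6; average -2.8.
Observing Supply=6 restricts to units where Supply's equation naturally yields 6: Price ∈ {0, -1, 1}. In that subpopulation Profit = -8, -10, -6, mean -8.
Difference = -2.8 − (-8) = 5.2.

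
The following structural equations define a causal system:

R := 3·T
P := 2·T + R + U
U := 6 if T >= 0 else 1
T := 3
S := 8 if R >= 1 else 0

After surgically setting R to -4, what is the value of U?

Under do(R=-4), the mechanism R := 3·T is discarded; R is fixed at -4.
Since U is not a descendant of the intervened variable, it is unaffected.
U = 6 if T >= 0 else 1  [with T=3]  = 6

6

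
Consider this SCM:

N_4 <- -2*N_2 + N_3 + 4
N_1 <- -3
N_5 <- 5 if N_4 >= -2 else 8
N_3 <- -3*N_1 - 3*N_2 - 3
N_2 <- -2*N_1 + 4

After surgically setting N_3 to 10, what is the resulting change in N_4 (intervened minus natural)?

The intervention breaks the incoming arrows to N_3: N_3 <- -3*N_1 - 3*N_2 - 3 no longer applies, and N_3 = 10.
N_2 = -2*N_1 + 4  [with N_1=-3]  = 10
N_4 = -2*N_2 + N_3 + 4  [with N_2=10, N_3=10]  = -6
Without intervention: N_2 = -2*N_1 + 4  [with N_1=-3]  = 10; N_3 = -3*N_1 - 3*N_2 - 3  [with N_1=-3, N_2=10]  = -24; N_4 = -2*N_2 + N_3 + 4  [with N_2=10, N_3=-24]  = -40.
Change = -6 − (-40) = 34.

34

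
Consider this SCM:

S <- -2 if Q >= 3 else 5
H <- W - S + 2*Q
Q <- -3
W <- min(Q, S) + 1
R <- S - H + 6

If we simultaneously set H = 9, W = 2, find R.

2

The joint intervention fixes H = 9, W = 2, removing each variable's own equation.
S = -2 if Q >= 3 else 5  [with Q=-3]  = 5
R = S - H + 6  [with S=5, H=9]  = 2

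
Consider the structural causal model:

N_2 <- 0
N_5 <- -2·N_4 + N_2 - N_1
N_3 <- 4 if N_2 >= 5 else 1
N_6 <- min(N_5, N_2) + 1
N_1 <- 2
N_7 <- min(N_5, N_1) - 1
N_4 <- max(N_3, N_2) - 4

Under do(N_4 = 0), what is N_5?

Intervening sets N_4 = 0 and removes its equation (N_4 <- max(N_3, N_2) - 4).
N_5 = -2·N_4 + N_2 - N_1  [with N_4=0, N_2=0, N_1=2]  = -2

-2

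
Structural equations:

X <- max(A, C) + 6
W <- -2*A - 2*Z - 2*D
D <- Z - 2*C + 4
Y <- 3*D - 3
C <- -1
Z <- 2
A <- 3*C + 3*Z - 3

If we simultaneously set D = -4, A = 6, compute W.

Under do(D = -4, A = 6), each intervened variable's structural equation is replaced by its fixed value.
W = -2*A - 2*Z - 2*D  [with A=6, Z=2, D=-4]  = -8

-8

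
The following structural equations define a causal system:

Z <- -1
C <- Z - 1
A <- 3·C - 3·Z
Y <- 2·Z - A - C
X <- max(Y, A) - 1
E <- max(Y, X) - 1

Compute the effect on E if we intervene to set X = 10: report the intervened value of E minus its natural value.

7

The intervention breaks the incoming arrows to X: X <- max(Y, A) - 1 no longer applies, and X = 10.
C = Z - 1  [with Z=-1]  = -2
A = 3·C - 3·Z  [with C=-2, Z=-1]  = -3
Y = 2·Z - A - C  [with Z=-1, A=-3, C=-2]  = 3
E = max(Y, X) - 1  [with Y=3, X=10]  = 9
Without intervention: C = Z - 1  [with Z=-1]  = -2; A = 3·C - 3·Z  [with C=-2, Z=-1]  = -3; Y = 2·Z - A - C  [with Z=-1, A=-3, C=-2]  = 3; X = max(Y, A) - 1  [with Y=3, A=-3]  = 2; E = max(Y, X) - 1  [with Y=3, X=2]  = 2.
Change = 9 − 2 = 7.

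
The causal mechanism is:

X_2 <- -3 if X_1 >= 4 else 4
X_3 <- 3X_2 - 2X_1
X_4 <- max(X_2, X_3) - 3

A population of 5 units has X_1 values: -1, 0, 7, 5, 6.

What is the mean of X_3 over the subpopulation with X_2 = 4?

Observing X_2=4 restricts to units where X_2's equation naturally yields 4: X_1 ∈ {-1, 0}. In that subpopulation X_3 = 14, 12, mean 13.

13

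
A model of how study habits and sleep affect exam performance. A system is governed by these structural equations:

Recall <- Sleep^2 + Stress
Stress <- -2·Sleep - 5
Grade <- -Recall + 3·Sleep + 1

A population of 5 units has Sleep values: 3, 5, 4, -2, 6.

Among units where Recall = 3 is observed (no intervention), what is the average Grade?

Observing Recall=3 restricts to units where Recall's equation naturally yields 3: Sleep ∈ {4, -2}. In that subpopulation Grade = 10, -8, mean 1.

1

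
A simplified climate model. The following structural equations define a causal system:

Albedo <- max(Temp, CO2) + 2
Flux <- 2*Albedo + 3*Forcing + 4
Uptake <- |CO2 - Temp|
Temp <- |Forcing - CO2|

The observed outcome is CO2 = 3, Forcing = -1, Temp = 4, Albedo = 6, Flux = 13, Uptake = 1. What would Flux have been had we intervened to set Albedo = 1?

Intervening sets Albedo = 1 and removes its equation (Albedo <- max(Temp, CO2) + 2).
Flux = 2*Albedo + 3*Forcing + 4  [with Albedo=1, Forcing=-1]  = 3

3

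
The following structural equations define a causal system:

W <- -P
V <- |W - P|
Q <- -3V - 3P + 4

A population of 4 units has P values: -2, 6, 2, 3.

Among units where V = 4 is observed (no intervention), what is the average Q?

E[Q|V=4] averages over only the 2 units with V=4 (P = -2, 2): Q = -2, -14, mean -8.

-8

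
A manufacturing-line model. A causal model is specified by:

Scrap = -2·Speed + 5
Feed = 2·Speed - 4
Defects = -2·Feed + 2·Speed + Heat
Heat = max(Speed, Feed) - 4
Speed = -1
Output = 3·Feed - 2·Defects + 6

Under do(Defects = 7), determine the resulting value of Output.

-26

Under do(Defects=7), the mechanism Defects = -2·Feed + 2·Speed + Heat is discarded; Defects is fixed at 7.
Feed = 2·Speed - 4  [with Speed=-1]  = -6
Output = 3·Feed - 2·Defects + 6  [with Feed=-6, Defects=7]  = -26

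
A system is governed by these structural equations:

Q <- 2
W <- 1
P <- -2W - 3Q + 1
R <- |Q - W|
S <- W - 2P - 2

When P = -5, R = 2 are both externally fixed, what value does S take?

Setting P = -5, R = 2 by intervention discards those variables' equations.
S = W - 2P - 2  [with W=1, P=-5]  = 9

9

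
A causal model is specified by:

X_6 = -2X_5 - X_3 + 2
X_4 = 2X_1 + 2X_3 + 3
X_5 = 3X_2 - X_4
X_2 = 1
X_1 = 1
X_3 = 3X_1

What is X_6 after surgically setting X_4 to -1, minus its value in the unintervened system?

Under do(X_4=-1), the mechanism X_4 = 2X_1 + 2X_3 + 3 is discarded; X_4 is fixed at -1.
X_3 = 3X_1  [with X_1=1]  = 3
X_5 = 3X_2 - X_4  [with X_2=1, X_4=-1]  = 4
X_6 = -2X_5 - X_3 + 2  [with X_5=4, X_3=3]  = -9
Without intervention: X_3 = 3X_1  [with X_1=1]  = 3; X_4 = 2X_1 + 2X_3 + 3  [with X_1=1, X_3=3]  = 11; X_5 = 3X_2 - X_4  [with X_2=1, X_4=11]  = -8; X_6 = -2X_5 - X_3 + 2  [with X_5=-8, X_3=3]  = 15.
Change = -9 − 15 = -24.

-24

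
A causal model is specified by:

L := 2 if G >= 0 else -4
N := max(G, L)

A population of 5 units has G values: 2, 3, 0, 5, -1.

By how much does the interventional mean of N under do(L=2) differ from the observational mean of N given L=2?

-0.2

The intervention sets L=2 in all 5 units regardless of G. Recomputing N per unit gives 2, 3, 2, 5, 2; average 2.8.
Observing L=2 restricts to units where L's equation naturally yields 2: G ∈ {2, 3, 0, 5}. In that subpopulation N = 2, 3, 2, 5, mean 3.
Difference = 2.8 − 3 = -0.2.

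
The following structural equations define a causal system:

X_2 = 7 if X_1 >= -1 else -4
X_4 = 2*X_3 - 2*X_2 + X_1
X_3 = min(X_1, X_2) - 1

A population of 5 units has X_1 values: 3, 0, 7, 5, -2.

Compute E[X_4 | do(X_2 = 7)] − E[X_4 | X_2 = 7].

The intervention sets X_2=7 in all 5 units regardless of X_1. Recomputing X_4 per unit gives -7, -16, 5, -1, -22; average -8.2.
Conditioning on X_2=7 selects the 4 unit(s) with X_1 ∈ {3, 0, 7, 5}. Their X_4 values: -7, -16, 5, -1. Mean = -4.75.
Difference = -8.2 − (-4.75) = -3.45.

-3.45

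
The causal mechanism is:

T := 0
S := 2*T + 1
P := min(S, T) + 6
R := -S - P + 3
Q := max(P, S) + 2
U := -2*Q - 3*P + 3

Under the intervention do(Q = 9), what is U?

-33

The intervention breaks the incoming arrows to Q: Q := max(P, S) + 2 no longer applies, and Q = 9.
S = 2*T + 1  [with T=0]  = 1
P = min(S, T) + 6  [with S=1, T=0]  = 6
U = -2*Q - 3*P + 3  [with Q=9, P=6]  = -33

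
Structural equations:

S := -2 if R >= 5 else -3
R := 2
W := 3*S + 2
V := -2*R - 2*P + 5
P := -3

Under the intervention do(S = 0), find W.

2

The intervention breaks the incoming arrows to S: S := -2 if R >= 5 else -3 no longer applies, and S = 0.
W = 3*S + 2  [with S=0]  = 2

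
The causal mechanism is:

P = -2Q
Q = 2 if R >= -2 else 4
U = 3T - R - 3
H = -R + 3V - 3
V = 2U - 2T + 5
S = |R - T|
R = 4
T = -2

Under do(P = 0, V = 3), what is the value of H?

Under do(P = 0, V = 3), each intervened variable's structural equation is replaced by its fixed value.
H = -R + 3V - 3  [with R=4, V=3]  = 2

2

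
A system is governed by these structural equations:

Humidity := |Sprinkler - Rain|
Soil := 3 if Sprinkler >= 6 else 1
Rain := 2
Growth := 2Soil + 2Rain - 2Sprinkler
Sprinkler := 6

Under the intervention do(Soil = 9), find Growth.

The intervention breaks the incoming arrows to Soil: Soil := 3 if Sprinkler >= 6 else 1 no longer applies, and Soil = 9.
Growth = 2Soil + 2Rain - 2Sprinkler  [with Soil=9, Rain=2, Sprinkler=6]  = 10

10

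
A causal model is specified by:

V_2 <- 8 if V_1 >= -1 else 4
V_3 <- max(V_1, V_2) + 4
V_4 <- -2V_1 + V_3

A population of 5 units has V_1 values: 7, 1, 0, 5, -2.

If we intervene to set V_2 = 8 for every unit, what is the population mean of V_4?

7.6

The intervention sets V_2=8 in all 5 units regardless of V_1. Recomputing V_4 per unit gives -2, 10, 12, 2, 16; average 7.6.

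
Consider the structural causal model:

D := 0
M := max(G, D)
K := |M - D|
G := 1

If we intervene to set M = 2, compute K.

2

The intervention breaks the incoming arrows to M: M := max(G, D) no longer applies, and M = 2.
K = |M - D|  [with M=2, D=0]  = 2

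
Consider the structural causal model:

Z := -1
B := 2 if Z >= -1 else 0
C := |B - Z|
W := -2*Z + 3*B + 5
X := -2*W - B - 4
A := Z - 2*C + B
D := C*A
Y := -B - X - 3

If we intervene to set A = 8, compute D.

24

Intervening sets A = 8 and removes its equation (A := Z - 2*C + B).
B = 2 if Z >= -1 else 0  [with Z=-1]  = 2
C = |B - Z|  [with B=2, Z=-1]  = 3
D = C*A  [with C=3, A=8]  = 24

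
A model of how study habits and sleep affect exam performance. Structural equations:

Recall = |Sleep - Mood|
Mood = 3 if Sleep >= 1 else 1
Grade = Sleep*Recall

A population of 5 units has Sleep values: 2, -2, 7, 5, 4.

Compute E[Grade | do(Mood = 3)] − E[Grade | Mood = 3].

do(Mood=3) breaks Mood's dependence on Sleep. With Mood=3 fixed, Grade across the units is 2, -10, 28, 10, 4, mean 6.8.
Conditioning on Mood=3 selects the 4 unit(s) with Sleep ∈ {2, 7, 5, 4}. Their Grade values: 2, 28, 10, 4. Mean = 11.
Difference = 6.8 − 11 = -4.2.

-4.2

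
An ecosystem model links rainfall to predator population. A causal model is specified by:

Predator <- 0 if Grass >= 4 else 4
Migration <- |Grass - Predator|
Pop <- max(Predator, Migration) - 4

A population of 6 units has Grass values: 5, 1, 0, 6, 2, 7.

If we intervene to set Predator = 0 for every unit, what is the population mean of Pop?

The intervention sets Predator=0 in all 6 units regardless of Grass. Recomputing Pop per unit gives 1, -3, -4, 2, -2, 3; average -0.5.

-0.5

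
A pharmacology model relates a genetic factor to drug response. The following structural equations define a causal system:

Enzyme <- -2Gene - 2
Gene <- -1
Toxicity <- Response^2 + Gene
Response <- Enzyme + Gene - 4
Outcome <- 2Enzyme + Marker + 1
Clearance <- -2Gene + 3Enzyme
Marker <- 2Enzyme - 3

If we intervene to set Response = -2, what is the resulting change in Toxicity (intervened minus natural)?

-21

Intervening sets Response = -2 and removes its equation (Response <- Enzyme + Gene - 4).
Toxicity = Response^2 + Gene  [with Response=-2, Gene=-1]  = 3
Without intervention: Enzyme = -2Gene - 2  [with Gene=-1]  = 0; Response = Enzyme + Gene - 4  [with Enzyme=0, Gene=-1]  = -5; Toxicity = Response^2 + Gene  [with Response=-5, Gene=-1]  = 24.
Change = 3 − 24 = -21.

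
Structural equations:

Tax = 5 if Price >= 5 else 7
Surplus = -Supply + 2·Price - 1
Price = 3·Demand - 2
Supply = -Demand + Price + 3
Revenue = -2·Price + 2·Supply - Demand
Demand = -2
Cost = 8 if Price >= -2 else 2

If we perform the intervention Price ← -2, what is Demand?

Under do(Price=-2), the mechanism Price = 3·Demand - 2 is discarded; Price is fixed at -2.
Demand is not downstream of the intervention, so its value is determined by the original equations.

-2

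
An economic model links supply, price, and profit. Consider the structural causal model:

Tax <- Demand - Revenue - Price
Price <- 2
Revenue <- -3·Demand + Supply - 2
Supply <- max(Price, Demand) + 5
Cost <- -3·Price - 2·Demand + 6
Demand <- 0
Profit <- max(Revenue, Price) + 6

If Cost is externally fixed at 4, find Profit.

11

The intervention breaks the incoming arrows to Cost: Cost <- -3·Price - 2·Demand + 6 no longer applies, and Cost = 4.
No directed path runs from Cost to Profit, so Profit keeps its natural value.
Supply = max(Price, Demand) + 5  [with Price=2, Demand=0]  = 7
Revenue = -3·Demand + Supply - 2  [with Demand=0, Supply=7]  = 5
Profit = max(Revenue, Price) + 6  [with Revenue=5, Price=2]  = 11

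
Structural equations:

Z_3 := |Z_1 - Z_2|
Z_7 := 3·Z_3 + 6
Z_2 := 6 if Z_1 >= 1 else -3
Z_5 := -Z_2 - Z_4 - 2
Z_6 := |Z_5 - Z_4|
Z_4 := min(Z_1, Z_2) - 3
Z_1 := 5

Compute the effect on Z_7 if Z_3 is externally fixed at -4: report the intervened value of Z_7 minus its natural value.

The intervention breaks the incoming arrows to Z_3: Z_3 := |Z_1 - Z_2| no longer applies, and Z_3 = -4.
Z_7 = 3·Z_3 + 6  [with Z_3=-4]  = -6
Without intervention: Z_2 = 6 if Z_1 >= 1 else -3  [with Z_1=5]  = 6; Z_3 = |Z_1 - Z_2|  [with Z_1=5, Z_2=6]  = 1; Z_7 = 3·Z_3 + 6  [with Z_3=1]  = 9.
Change = -6 − 9 = -15.

-15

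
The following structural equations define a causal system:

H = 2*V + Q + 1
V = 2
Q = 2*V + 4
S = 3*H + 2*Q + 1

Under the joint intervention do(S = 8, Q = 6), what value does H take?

11

Setting S = 8, Q = 6 by intervention discards those variables' equations.
H = 2*V + Q + 1  [with V=2, Q=6]  = 11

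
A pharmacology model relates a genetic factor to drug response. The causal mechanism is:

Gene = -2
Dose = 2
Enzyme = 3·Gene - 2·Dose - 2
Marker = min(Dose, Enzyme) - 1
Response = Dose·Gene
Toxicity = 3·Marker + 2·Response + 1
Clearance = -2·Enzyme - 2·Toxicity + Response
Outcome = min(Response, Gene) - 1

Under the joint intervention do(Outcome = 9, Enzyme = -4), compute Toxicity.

-22

The joint intervention fixes Outcome = 9, Enzyme = -4, removing each variable's own equation.
Marker = min(Dose, Enzyme) - 1  [with Dose=2, Enzyme=-4]  = -5
Response = Dose·Gene  [with Dose=2, Gene=-2]  = -4
Toxicity = 3·Marker + 2·Response + 1  [with Marker=-5, Response=-4]  = -22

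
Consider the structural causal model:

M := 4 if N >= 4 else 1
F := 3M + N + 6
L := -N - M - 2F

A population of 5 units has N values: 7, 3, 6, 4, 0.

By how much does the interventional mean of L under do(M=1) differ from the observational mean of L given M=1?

Under do(M=1), M's equation is replaced by M=1 for every unit. Per-unit L: -40, -28, -37, -31, -19. Mean = -31.
Observing M=1 restricts to units where M's equation naturally yields 1: N ∈ {3, 0}. In that subpopulation L = -28, -19, mean -23.5.
Difference = -31 − (-23.5) = -7.5.

-7.5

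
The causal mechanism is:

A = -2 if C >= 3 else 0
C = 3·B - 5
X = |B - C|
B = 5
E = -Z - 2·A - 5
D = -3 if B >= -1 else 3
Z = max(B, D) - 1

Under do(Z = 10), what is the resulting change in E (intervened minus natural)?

-6

The intervention breaks the incoming arrows to Z: Z = max(B, D) - 1 no longer applies, and Z = 10.
C = 3·B - 5  [with B=5]  = 10
A = -2 if C >= 3 else 0  [with C=10]  = -2
E = -Z - 2·A - 5  [with Z=10, A=-2]  = -11
Without intervention: C = 3·B - 5  [with B=5]  = 10; D = -3 if B >= -1 else 3  [with B=5]  = -3; Z = max(B, D) - 1  [with B=5, D=-3]  = 4; A = -2 if C >= 3 else 0  [with C=10]  = -2; E = -Z - 2·A - 5  [with Z=4, A=-2]  = -5.
Change = -11 − (-5) = -6.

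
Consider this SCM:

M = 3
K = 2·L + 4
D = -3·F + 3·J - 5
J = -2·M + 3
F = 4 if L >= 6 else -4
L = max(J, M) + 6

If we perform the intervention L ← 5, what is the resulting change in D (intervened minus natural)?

The intervention breaks the incoming arrows to L: L = max(J, M) + 6 no longer applies, and L = 5.
J = -2·M + 3  [with M=3]  = -3
F = 4 if L >= 6 else -4  [with L=5]  = -4
D = -3·F + 3·J - 5  [with F=-4, J=-3]  = -2
Without intervention: J = -2·M + 3  [with M=3]  = -3; L = max(J, M) + 6  [with J=-3, M=3]  = 9; F = 4 if L >= 6 else -4  [with L=9]  = 4; D = -3·F + 3·J - 5  [with F=4, J=-3]  = -26.
Change = -2 − (-26) = 24.

24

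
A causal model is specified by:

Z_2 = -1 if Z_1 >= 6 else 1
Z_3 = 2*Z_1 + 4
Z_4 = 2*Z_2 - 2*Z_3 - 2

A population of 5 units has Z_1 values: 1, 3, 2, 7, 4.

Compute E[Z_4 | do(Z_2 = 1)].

-21.6

Every unit gets Z_2=1 under the intervention. Z_4 values become -12, -20, -16, -36, -24; E[Z_4|do(Z_2=1)] = -21.6.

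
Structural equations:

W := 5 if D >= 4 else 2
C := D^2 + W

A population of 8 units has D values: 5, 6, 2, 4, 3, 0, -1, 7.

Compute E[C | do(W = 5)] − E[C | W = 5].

-14

The intervention sets W=5 in all 8 units regardless of D. Recomputing C per unit gives 30, 41, 9, 21, 14, 5, 6, 54; average 22.5.
Observing W=5 restricts to units where W's equation naturally yields 5: D ∈ {5, 6, 4, 7}. In that subpopulation C = 30, 41, 21, 54, mean 36.5.
Difference = 22.5 − 36.5 = -14.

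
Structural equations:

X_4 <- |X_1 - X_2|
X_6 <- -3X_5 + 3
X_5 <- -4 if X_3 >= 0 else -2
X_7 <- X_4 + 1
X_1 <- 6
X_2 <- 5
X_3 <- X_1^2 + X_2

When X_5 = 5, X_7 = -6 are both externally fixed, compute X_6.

-12

Under do(X_5 = 5, X_7 = -6), each intervened variable's structural equation is replaced by its fixed value.
X_6 = -3X_5 + 3  [with X_5=5]  = -12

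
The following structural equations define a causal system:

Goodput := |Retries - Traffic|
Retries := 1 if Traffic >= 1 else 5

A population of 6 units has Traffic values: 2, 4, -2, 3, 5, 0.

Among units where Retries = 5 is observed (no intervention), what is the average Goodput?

6

Observing Retries=5 restricts to units where Retries's equation naturally yields 5: Traffic ∈ {-2, 0}. In that subpopulation Goodput = 7, 5, mean 6.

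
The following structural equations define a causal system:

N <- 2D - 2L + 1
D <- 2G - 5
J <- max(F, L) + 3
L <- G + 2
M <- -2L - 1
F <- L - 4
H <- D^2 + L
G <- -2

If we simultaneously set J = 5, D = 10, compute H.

Setting J = 5, D = 10 by intervention discards those variables' equations.
L = G + 2  [with G=-2]  = 0
H = D^2 + L  [with D=10, L=0]  = 100

100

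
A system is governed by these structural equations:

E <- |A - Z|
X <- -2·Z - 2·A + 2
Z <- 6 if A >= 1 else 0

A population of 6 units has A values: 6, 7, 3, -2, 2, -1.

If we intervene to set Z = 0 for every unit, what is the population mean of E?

Every unit gets Z=0 under the intervention. E values become 6, 7, 3, 2, 2, 1; E[E|do(Z=0)] = 3.5.

3.5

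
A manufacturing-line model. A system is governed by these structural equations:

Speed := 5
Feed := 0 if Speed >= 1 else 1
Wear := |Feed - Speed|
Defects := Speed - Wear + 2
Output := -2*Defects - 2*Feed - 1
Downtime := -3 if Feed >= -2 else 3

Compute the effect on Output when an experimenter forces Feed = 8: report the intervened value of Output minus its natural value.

-20

do(Feed=8) replaces the equation Feed := 0 if Speed >= 1 else 1 with the constant Feed = 8.
Wear = |Feed - Speed|  [with Feed=8, Speed=5]  = 3
Defects = Speed - Wear + 2  [with Speed=5, Wear=3]  = 4
Output = -2*Defects - 2*Feed - 1  [with Defects=4, Feed=8]  = -25
Without intervention: Feed = 0 if Speed >= 1 else 1  [with Speed=5]  = 0; Wear = |Feed - Speed|  [with Feed=0, Speed=5]  = 5; Defects = Speed - Wear + 2  [with Speed=5, Wear=5]  = 2; Output = -2*Defects - 2*Feed - 1  [with Defects=2, Feed=0]  = -5.
Change = -25 − (-5) = -20.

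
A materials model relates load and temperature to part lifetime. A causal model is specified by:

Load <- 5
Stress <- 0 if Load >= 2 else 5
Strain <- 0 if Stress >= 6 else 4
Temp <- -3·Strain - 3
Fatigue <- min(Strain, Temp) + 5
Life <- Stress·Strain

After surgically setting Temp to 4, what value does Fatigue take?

Intervening sets Temp = 4 and removes its equation (Temp <- -3·Strain - 3).
Stress = 0 if Load >= 2 else 5  [with Load=5]  = 0
Strain = 0 if Stress >= 6 else 4  [with Stress=0]  = 4
Fatigue = min(Strain, Temp) + 5  [with Strain=4, Temp=4]  = 9

9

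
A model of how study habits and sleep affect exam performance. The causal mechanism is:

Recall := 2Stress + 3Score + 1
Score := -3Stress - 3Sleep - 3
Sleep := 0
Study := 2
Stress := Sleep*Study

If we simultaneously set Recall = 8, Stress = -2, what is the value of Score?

Under do(Recall = 8, Stress = -2), each intervened variable's structural equation is replaced by its fixed value.
Score = -3Stress - 3Sleep - 3  [with Stress=-2, Sleep=0]  = 3

3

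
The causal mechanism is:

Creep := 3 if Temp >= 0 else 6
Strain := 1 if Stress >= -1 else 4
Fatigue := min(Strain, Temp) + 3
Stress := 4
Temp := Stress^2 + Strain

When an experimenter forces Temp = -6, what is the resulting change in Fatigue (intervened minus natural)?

do(Temp=-6) replaces the equation Temp := Stress^2 + Strain with the constant Temp = -6.
Strain = 1 if Stress >= -1 else 4  [with Stress=4]  = 1
Fatigue = min(Strain, Temp) + 3  [with Strain=1, Temp=-6]  = -3
Without intervention: Strain = 1 if Stress >= -1 else 4  [with Stress=4]  = 1; Temp = Stress^2 + Strain  [with Stress=4, Strain=1]  = 17; Fatigue = min(Strain, Temp) + 3  [with Strain=1, Temp=17]  = 4.
Change = -3 − 4 = -7.

-7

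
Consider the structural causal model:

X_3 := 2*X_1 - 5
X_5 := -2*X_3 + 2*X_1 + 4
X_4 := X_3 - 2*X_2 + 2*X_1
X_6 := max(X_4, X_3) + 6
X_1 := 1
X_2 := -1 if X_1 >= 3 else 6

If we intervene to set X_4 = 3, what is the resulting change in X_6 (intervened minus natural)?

Under do(X_4=3), the mechanism X_4 := X_3 - 2*X_2 + 2*X_1 is discarded; X_4 is fixed at 3.
X_3 = 2*X_1 - 5  [with X_1=1]  = -3
X_6 = max(X_4, X_3) + 6  [with X_4=3, X_3=-3]  = 9
Without intervention: X_2 = -1 if X_1 >= 3 else 6  [with X_1=1]  = 6; X_3 = 2*X_1 - 5  [with X_1=1]  = -3; X_4 = X_3 - 2*X_2 + 2*X_1  [with X_3=-3, X_2=6, X_1=1]  = -13; X_6 = max(X_4, X_3) + 6  [with X_4=-13, X_3=-3]  = 3.
Change = 9 − 3 = 6.

6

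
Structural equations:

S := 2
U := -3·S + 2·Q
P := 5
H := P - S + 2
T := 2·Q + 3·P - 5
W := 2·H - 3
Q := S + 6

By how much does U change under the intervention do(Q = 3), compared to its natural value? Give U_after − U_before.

-10

do(Q=3) replaces the equation Q := S + 6 with the constant Q = 3.
U = -3·S + 2·Q  [with S=2, Q=3]  = 0
Without intervention: Q = S + 6  [with S=2]  = 8; U = -3·S + 2·Q  [with S=2, Q=8]  = 10.
Change = 0 − 10 = -10.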